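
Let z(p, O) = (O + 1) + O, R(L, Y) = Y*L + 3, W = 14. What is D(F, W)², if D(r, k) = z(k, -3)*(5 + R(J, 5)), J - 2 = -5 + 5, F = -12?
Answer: 8100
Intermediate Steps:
J = 2 (J = 2 + (-5 + 5) = 2 + 0 = 2)
R(L, Y) = 3 + L*Y (R(L, Y) = L*Y + 3 = 3 + L*Y)
z(p, O) = 1 + 2*O (z(p, O) = (1 + O) + O = 1 + 2*O)
D(r, k) = -90 (D(r, k) = (1 + 2*(-3))*(5 + (3 + 2*5)) = (1 - 6)*(5 + (3 + 10)) = -5*(5 + 13) = -5*18 = -90)
D(F, W)² = (-90)² = 8100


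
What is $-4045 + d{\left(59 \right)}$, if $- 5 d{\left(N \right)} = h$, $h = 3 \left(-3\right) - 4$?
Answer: $- \frac{20212}{5} \approx -4042.4$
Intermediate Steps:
$h = -13$ ($h = -9 - 4 = -13$)
$d{\left(N \right)} = \frac{13}{5}$ ($d{\left(N \right)} = \left(- \frac{1}{5}\right) \left(-13\right) = \frac{13}{5}$)
$-4045 + d{\left(59 \right)} = -4045 + \frac{13}{5} = - \frac{20212}{5}$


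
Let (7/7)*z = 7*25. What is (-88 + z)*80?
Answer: 6960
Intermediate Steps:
z = 175 (z = 7*25 = 175)
(-88 + z)*80 = (-88 + 175)*80 = 87*80 = 6960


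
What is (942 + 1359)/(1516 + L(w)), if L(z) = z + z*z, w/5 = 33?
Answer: 2301/28906 ≈ 0.079603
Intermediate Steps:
w = 165 (w = 5*33 = 165)
L(z) = z + z²
(942 + 1359)/(1516 + L(w)) = (942 + 1359)/(1516 + 165*(1 + 165)) = 2301/(1516 + 165*166) = 2301/(1516 + 27390) = 2301/28906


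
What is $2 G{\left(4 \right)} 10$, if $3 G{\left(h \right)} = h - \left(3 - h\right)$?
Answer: $\frac{100}{3} \approx 33.333$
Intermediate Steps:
$G{\left(h \right)} = -1 + \frac{2 h}{3}$ ($G{\left(h \right)} = \frac{h - \left(3 - h\right)}{3} = \frac{h + \left(-3 + h\right)}{3} = \frac{-3 + 2 h}{3} = -1 + \frac{2 h}{3}$)
$2 G{\left(4 \right)} 10 = 2 \left(-1 + \frac{2}{3} \cdot 4\right) 10 = 2 \left(-1 + \frac{8}{3}\right) 10 = 2 \cdot \frac{5}{3} \cdot 10 = \frac{10}{3} \cdot 10 = \frac{100}{3}$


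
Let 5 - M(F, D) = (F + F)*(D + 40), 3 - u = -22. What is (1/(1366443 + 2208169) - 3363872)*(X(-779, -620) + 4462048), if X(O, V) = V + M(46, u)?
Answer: -53574760420048266339/3574612 ≈ -1.4988e+13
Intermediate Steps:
u = 25 (u = 3 - 1*(-22) = 3 + 22 = 25)
M(F, D) = 5 - 2*F*(40 + D) (M(F, D) = 5 - (F + F)*(D + 40) = 5 - 2*F*(40 + D))
X(O, V) = -5975 + V (X(O, V) = V + (5 - 80*46 - 2*25*46) = V + (5 - 3680 - 2300) = V - 5975 = -5975 + V)
(1/(1366443 + 2208169) - 3363872)*(X(-779, -620) + 4462048) = (1/(1366443 + 2208169) - 3363872)*((-5975 - 620) + 4462048) = (1/3574612 - 3363872)*(-6595 + 4462048) = (1/3574612 - 3363872)*4455453 = -12024537217663/3574612*4455453 = -53574760420048266339/3574612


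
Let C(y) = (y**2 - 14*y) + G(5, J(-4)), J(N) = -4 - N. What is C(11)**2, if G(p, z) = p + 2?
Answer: 676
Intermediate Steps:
G(p, z) = 2 + p
C(y) = 7 + y**2 - 14*y (C(y) = (y**2 - 14*y) + (2 + 5) = (y**2 - 14*y) + 7 = 7 + y**2 - 14*y)
C(11)**2 = (7 + 11**2 - 14*11)**2 = (7 + 121 - 154)**2 = (-26)**2 = 676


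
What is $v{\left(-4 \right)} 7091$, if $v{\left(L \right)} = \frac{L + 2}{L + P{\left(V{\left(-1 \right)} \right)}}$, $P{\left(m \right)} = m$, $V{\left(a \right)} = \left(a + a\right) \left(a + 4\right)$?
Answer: $\frac{7091}{5} \approx 1418.2$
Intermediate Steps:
$V{\left(a \right)} = 2 a \left(4 + a\right)$
$v{\left(L \right)} = \frac{2 + L}{-6 + L}$ ($v{\left(L \right)} = \frac{L + 2}{L + 2 \left(-1\right) \left(4 - 1\right)} = \frac{2 + L}{L + 2 \left(-1\right) 3} = \frac{2 + L}{L - 6} = \frac{2 + L}{-6 + L}$)
$v{\left(-4 \right)} 7091 = \frac{2 - 4}{-6 - 4} \cdot 7091 = \frac{1}{-10} \left(-2\right) 7091 = \left(- \frac{1}{10}\right) \left(-2\right) 7091 = \frac{1}{5} \cdot 7091 = \frac{7091}{5}$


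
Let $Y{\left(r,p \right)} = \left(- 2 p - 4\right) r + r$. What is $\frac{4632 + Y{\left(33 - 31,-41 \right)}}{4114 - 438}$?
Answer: $\frac{2395}{1838} \approx 1.303$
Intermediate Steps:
$Y{\left(r,p \right)} = r + r \left(-4 - 2 p\right)$ ($Y{\left(r,p \right)} = \left(-4 - 2 p\right) r + r = r \left(-4 - 2 p\right) + r = r + r \left(-4 - 2 p\right)$)
$\frac{4632 + Y{\left(33 - 31,-41 \right)}}{4114 - 438} = \frac{4632 - \left(33 - 31\right) \left(3 + 2 \left(-41\right)\right)}{4114 - 438} = \frac{4632 - \left(33 - 31\right) \left(3 - 82\right)}{3676} = \left(4632 - 2 \left(-79\right)\right) \frac{1}{3676} = \left(4632 + 158\right) \frac{1}{3676} = 4790 \cdot \frac{1}{3676} = \frac{2395}{1838}$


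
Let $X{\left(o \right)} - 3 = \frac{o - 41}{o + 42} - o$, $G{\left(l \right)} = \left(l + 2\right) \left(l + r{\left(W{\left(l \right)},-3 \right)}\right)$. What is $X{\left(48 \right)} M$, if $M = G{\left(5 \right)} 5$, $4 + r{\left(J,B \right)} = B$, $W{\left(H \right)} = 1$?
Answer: $\frac{28301}{9} \approx 3144.6$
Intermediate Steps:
$r{\left(J,B \right)} = -4 + B$
$G{\left(l \right)} = \left(-7 + l\right) \left(2 + l\right)$ ($G{\left(l \right)} = \left(l + 2\right) \left(l - 7\right) = \left(2 + l\right) \left(l - 7\right) = \left(2 + l\right) \left(-7 + l\right) = \left(-7 + l\right) \left(2 + l\right)$)
$X{\left(o \right)} = 3 - o + \frac{-41 + o}{42 + o}$ ($X{\left(o \right)} = 3 - \left(o - \frac{o - 41}{o + 42}\right) = 3 - \left(o - \frac{-41 + o}{42 + o}\right) = 3 - o + \frac{-41 + o}{42 + o}$)
$M = -70$ ($M = \left(-14 + 5^{2} - 25\right) 5 = \left(-14 + 25 - 25\right) 5 = \left(-14\right) 5 = -70$)
$X{\left(48 \right)} M = \frac{85 - 48^{2} - 1824}{42 + 48} \left(-70\right) = \frac{85 - 2304 - 1824}{90} \left(-70\right) = \frac{1}{90} \left(-4043\right) \left(-70\right) = \left(- \frac{4043}{90}\right) \left(-70\right) = \frac{28301}{9}$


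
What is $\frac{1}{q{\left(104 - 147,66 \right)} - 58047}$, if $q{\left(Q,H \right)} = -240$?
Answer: $- \frac{1}{58287} \approx -1.7156 \cdot 10^{-5}$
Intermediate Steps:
$\frac{1}{q{\left(104 - 147,66 \right)} - 58047} = \frac{1}{-240 - 58047} = \frac{1}{-58287} = - \frac{1}{58287}$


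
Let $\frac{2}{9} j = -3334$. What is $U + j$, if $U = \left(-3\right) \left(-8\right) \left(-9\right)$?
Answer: $-15219$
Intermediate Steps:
$U = -216$ ($U = 24 \left(-9\right) = -216$)
$j = -15003$ ($j = \frac{9}{2} \left(-3334\right) = -15003$)
$U + j = -216 - 15003 = -15219$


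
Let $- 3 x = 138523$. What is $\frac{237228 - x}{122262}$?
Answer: $\frac{850207}{366786} \approx 2.318$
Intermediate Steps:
$x = - \frac{138523}{3}$ ($x = \left(- \frac{1}{3}\right) 138523 = - \frac{138523}{3} \approx -46174.0$)
$\frac{237228 - x}{122262} = \frac{237228 - - \frac{138523}{3}}{122262} = \left(237228 + \frac{138523}{3}\right) \frac{1}{122262} = \frac{850207}{3} \cdot \frac{1}{122262} = \frac{850207}{366786}$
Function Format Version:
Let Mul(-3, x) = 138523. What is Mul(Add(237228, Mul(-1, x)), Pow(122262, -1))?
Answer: Rational(850207, 366786) ≈ 2.3180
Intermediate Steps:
x = Rational(-138523, 3) (x = Mul(Rational(-1, 3), 138523) = Rational(-138523, 3) ≈ -46174.)
Mul(Add(237228, Mul(-1, x)), Pow(122262, -1)) = Mul(Add(237228, Mul(-1, Rational(-138523, 3))), Pow(122262, -1)) = Mul(Add(237228, Rational(138523, 3)), Rational(1, 122262)) = Mul(Rational(850207, 3), Rational(1, 122262)) = Rational(850207, 366786)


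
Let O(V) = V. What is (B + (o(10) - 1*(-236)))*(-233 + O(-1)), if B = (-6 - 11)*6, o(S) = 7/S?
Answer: -157599/5 ≈ -31520.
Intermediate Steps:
B = -102 (B = -17*6 = -102)
(B + (o(10) - 1*(-236)))*(-233 + O(-1)) = (-102 + (7/10 - 1*(-236)))*(-233 - 1) = (-102 + (7*(⅒) + 236))*(-234) = (-102 + (7/10 + 236))*(-234) = (-102 + 2367/10)*(-234) = (1347/10)*(-234) = -157599/5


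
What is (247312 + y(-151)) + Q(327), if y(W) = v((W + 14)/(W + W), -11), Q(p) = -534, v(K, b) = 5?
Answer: 246783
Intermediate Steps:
y(W) = 5
(247312 + y(-151)) + Q(327) = (247312 + 5) - 534 = 247317 - 534 = 246783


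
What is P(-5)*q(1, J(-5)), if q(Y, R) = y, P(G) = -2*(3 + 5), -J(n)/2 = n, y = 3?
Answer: -48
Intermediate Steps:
J(n) = -2*n
P(G) = -16 (P(G) = -2*8 = -16)
q(Y, R) = 3
P(-5)*q(1, J(-5)) = -16*3 = -48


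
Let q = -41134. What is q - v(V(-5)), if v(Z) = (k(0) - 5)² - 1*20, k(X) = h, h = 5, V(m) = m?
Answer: -41114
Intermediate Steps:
k(X) = 5
v(Z) = -20 (v(Z) = (5 - 5)² - 1*20 = 0² - 20 = 0 - 20 = -20)
q - v(V(-5)) = -41134 - 1*(-20) = -41134 + 20 = -41114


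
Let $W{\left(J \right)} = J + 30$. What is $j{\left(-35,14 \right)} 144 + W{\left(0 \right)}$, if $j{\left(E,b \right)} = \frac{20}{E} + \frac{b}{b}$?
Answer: $\frac{642}{7} \approx 91.714$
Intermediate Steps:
$W{\left(J \right)} = 30 + J$
$j{\left(E,b \right)} = 1 + \frac{20}{E}$ ($j{\left(E,b \right)} = \frac{20}{E} + 1 = 1 + \frac{20}{E}$)
$j{\left(-35,14 \right)} 144 + W{\left(0 \right)} = \frac{20 - 35}{-35} \cdot 144 + \left(30 + 0\right) = \left(- \frac{1}{35}\right) \left(-15\right) 144 + 30 = \frac{3}{7} \cdot 144 + 30 = \frac{432}{7} + 30 = \frac{642}{7}$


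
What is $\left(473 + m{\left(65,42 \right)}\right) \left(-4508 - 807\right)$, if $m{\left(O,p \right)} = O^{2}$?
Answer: $-24969870$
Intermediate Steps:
$\left(473 + m{\left(65,42 \right)}\right) \left(-4508 - 807\right) = \left(473 + 65^{2}\right) \left(-4508 - 807\right) = \left(473 + 4225\right) \left(-5315\right) = 4698 \left(-5315\right) = -24969870$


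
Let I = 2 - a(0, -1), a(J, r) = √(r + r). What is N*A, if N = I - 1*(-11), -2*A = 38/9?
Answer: -247/9 + 19*I*√2/9 ≈ -27.444 + 2.9856*I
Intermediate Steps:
A = -19/9 ≈ -2.1111
a(J, r) = √2*√r (a(J, r) = √(2*r) = √2*√r)
I = 2 - I*√2 (I = 2 - √2*√(-1) = 2 - √2*I = 2 - I*√2 ≈ 2.0 - 1.4142*I)
N = 13 - I*√2 (N = (2 - I*√2) - 1*(-11) = (2 - I*√2) + 11 = 13 - I*√2 ≈ 13.0 - 1.4142*I)
N*A = (13 - I*√2)*(-19/9) = -247/9 + 19*I*√2/9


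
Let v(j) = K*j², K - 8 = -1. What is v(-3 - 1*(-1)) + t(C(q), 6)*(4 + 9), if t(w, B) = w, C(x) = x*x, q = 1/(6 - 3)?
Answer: 265/9 ≈ 29.444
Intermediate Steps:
q = ⅓ (q = 1/3 = ⅓ ≈ 0.33333)
C(x) = x²
K = 7 (K = 8 - 1 = 7)
v(j) = 7*j²
v(-3 - 1*(-1)) + t(C(q), 6)*(4 + 9) = 7*(-3 - 1*(-1))² + (⅓)²*(4 + 9) = 7*(-3 + 1)² + (⅑)*13 = 7*(-2)² + 13/9 = 7*4 + 13/9 = 28 + 13/9 = 265/9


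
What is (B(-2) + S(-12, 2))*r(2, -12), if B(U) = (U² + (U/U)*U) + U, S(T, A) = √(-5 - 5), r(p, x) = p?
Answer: 2*I*√10 ≈ 6.3246*I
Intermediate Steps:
S(T, A) = I*√10 (S(T, A) = √(-10) = I*√10)
B(U) = U² + 2*U (B(U) = (U² + 1*U) + U = (U² + U) + U = (U + U²) + U = U² + 2*U)
(B(-2) + S(-12, 2))*r(2, -12) = (-2*(2 - 2) + I*√10)*2 = (-2*0 + I*√10)*2 = (0 + I*√10)*2 = (I*√10)*2 = 2*I*√10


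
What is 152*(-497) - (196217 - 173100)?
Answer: -98661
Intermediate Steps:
152*(-497) - (196217 - 173100) = -75544 - 1*23117 = -75544 - 23117 = -98661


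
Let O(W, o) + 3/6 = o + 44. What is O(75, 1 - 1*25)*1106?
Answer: 21567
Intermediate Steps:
O(W, o) = 87/2 + o (O(W, o) = -½ + (o + 44) = -½ + (44 + o) = 87/2 + o)
O(75, 1 - 1*25)*1106 = (87/2 + (1 - 1*25))*1106 = (87/2 + (1 - 25))*1106 = (87/2 - 24)*1106 = (39/2)*1106 = 21567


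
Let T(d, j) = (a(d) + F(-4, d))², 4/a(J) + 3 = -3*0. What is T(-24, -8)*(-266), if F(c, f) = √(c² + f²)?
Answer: -1421504/9 + 8512*√37/3 ≈ -1.4069e+5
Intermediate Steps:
a(J) = -4/3 (a(J) = 4/(-3 - 3*0) = 4/(-3 + 0) = 4/(-3) = 4*(-⅓) = -4/3)
T(d, j) = (-4/3 + √(16 + d²))² (T(d, j) = (-4/3 + √((-4)² + d²))² = (-4/3 + √(16 + d²))²)
T(-24, -8)*(-266) = ((-4 + 3*√(16 + (-24)²))²/9)*(-266) = ((-4 + 3*√(16 + 576))²/9)*(-266) = ((-4 + 3*√592)²/9)*(-266) = ((-4 + 3*(4*√37))²/9)*(-266) = ((-4 + 12*√37)²/9)*(-266) = -266*(-4 + 12*√37)²/9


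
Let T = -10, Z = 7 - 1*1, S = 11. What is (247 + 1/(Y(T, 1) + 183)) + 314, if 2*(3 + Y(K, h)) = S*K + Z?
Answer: 71809/128 ≈ 561.01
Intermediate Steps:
Z = 6 (Z = 7 - 1 = 6)
Y(K, h) = 11*K/2 (Y(K, h) = -3 + (11*K + 6)/2 = -3 + (6 + 11*K)/2 = -3 + (3 + 11*K/2) = 11*K/2)
(247 + 1/(Y(T, 1) + 183)) + 314 = (247 + 1/((11/2)*(-10) + 183)) + 314 = (247 + 1/(-55 + 183)) + 314 = (247 + 1/128) + 314 = 31617/128 + 314 = 71809/128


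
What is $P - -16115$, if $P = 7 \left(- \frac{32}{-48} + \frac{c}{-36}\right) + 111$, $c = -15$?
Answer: $\frac{194803}{12} \approx 16234.0$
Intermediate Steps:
$P = \frac{1423}{12}$ ($P = 7 \left(- \frac{32}{-48} - \frac{15}{-36}\right) + 111 = 7 \left(\left(-32\right) \left(- \frac{1}{48}\right) - - \frac{5}{12}\right) + 111 = 7 \left(\frac{2}{3} + \frac{5}{12}\right) + 111 = 7 \cdot \frac{13}{12} + 111 = \frac{91}{12} + 111 = \frac{1423}{12} \approx 118.58$)
$P - -16115 = \frac{1423}{12} - -16115 = \frac{1423}{12} + 16115 = \frac{194803}{12}$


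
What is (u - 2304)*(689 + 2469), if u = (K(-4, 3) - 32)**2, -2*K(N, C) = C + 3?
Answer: -3407482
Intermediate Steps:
K(N, C) = -3/2 - C/2 (K(N, C) = -(C + 3)/2 = -(3 + C)/2 = -3/2 - C/2)
u = 1225 (u = ((-3/2 - 1/2*3) - 32)**2 = ((-3/2 - 3/2) - 32)**2 = (-3 - 32)**2 = (-35)**2 = 1225)
(u - 2304)*(689 + 2469) = (1225 - 2304)*(689 + 2469) = -1079*3158 = -3407482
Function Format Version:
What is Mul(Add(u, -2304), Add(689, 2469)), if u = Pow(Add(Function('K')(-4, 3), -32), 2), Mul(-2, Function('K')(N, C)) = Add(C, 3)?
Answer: -3407482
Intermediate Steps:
Function('K')(N, C) = Add(Rational(-3, 2), Mul(Rational(-1, 2), C)) (Function('K')(N, C) = Mul(Rational(-1, 2), Add(C, 3)) = Mul(Rational(-1, 2), Add(3, C)) = Add(Rational(-3, 2), Mul(Rational(-1, 2), C)))
u = 1225 (u = Pow(Add(Add(Rational(-3, 2), Mul(Rational(-1, 2), 3)), -32), 2) = Pow(Add(Add(Rational(-3, 2), Rational(-3, 2)), -32), 2) = Pow(Add(-3, -32), 2) = Pow(-35, 2) = 1225)
Mul(Add(u, -2304), Add(689, 2469)) = Mul(Add(1225, -2304), Add(689, 2469)) = Mul(-1079, 3158) = -3407482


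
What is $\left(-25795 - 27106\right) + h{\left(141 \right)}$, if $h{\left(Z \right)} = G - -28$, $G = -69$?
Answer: $-52942$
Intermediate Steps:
$h{\left(Z \right)} = -41$ ($h{\left(Z \right)} = -69 - -28 = -69 + 28 = -41$)
$\left(-25795 - 27106\right) + h{\left(141 \right)} = \left(-25795 - 27106\right) - 41 = -52901 - 41 = -52942$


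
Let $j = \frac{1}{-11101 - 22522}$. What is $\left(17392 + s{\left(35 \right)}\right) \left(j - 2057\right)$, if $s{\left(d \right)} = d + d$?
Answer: $- \frac{1207715784544}{33623} \approx -3.5919 \cdot 10^{7}$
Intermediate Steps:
$s{\left(d \right)} = 2 d$
$j = - \frac{1}{33623}$ ($j = \frac{1}{-33623} = - \frac{1}{33623} \approx -2.9742 \cdot 10^{-5}$)
$\left(17392 + s{\left(35 \right)}\right) \left(j - 2057\right) = \left(17392 + 2 \cdot 35\right) \left(- \frac{1}{33623} - 2057\right) = \left(17392 + 70\right) \left(- \frac{69162512}{33623}\right) = 17462 \left(- \frac{69162512}{33623}\right) = - \frac{1207715784544}{33623}$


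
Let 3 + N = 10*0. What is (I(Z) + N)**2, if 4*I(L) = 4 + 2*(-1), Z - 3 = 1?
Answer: 25/4 ≈ 6.2500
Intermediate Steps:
Z = 4 (Z = 3 + 1 = 4)
I(L) = 1/2 (I(L) = (4 + 2*(-1))/4 = (4 - 2)/4 = (1/4)*2 = 1/2)
N = -3 (N = -3 + 10*0 = -3 + 0 = -3)
(I(Z) + N)**2 = (1/2 - 3)**2 = (-5/2)**2 = 25/4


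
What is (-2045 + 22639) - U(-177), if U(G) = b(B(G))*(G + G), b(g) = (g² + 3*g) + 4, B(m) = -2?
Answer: 21302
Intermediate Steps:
b(g) = 4 + g² + 3*g
U(G) = 4*G (U(G) = (4 + (-2)² + 3*(-2))*(G + G) = (4 + 4 - 6)*(2*G) = 2*(2*G) = 4*G)
(-2045 + 22639) - U(-177) = (-2045 + 22639) - 4*(-177) = 20594 - 1*(-708) = 20594 + 708 = 21302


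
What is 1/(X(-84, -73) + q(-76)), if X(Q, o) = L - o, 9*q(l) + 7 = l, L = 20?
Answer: 9/754 ≈ 0.011936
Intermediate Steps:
q(l) = -7/9 + l/9
X(Q, o) = 20 - o
1/(X(-84, -73) + q(-76)) = 1/((20 - 1*(-73)) + (-7/9 + (1/9)*(-76))) = 1/((20 + 73) + (-7/9 - 76/9)) = 1/(93 - 83/9) = 1/(754/9) = 9/754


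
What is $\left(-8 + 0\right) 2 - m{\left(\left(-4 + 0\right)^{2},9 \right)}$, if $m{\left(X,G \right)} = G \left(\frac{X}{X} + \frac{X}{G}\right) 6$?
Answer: $-166$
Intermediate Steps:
$m{\left(X,G \right)} = 6 G \left(1 + \frac{X}{G}\right)$ ($m{\left(X,G \right)} = G \left(1 + \frac{X}{G}\right) 6 = 6 G \left(1 + \frac{X}{G}\right)$)
$\left(-8 + 0\right) 2 - m{\left(\left(-4 + 0\right)^{2},9 \right)} = \left(-8 + 0\right) 2 - \left(6 \cdot 9 + 6 \left(-4 + 0\right)^{2}\right) = \left(-8\right) 2 - \left(54 + 6 \left(-4\right)^{2}\right) = -16 - \left(54 + 6 \cdot 16\right) = -16 - \left(54 + 96\right) = -16 - 150 = -166$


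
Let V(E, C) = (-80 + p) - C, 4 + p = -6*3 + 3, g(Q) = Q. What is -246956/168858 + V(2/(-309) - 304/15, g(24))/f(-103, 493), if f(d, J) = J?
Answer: -71259421/41623497 ≈ -1.7120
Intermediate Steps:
p = -19 (p = -4 + (-6*3 + 3) = -4 + (-18 + 3) = -4 - 15 = -19)
V(E, C) = -99 - C (V(E, C) = (-80 - 19) - C = -99 - C)
-246956/168858 + V(2/(-309) - 304/15, g(24))/f(-103, 493) = -246956/168858 + (-99 - 1*24)/493 = -246956*1/168858 + (-99 - 24)*(1/493) = -123478/84429 - 123*1/493 = -123478/84429 - 123/493 = -71259421/41623497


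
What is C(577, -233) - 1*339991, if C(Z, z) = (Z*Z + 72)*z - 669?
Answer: -77929893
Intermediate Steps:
C(Z, z) = -669 + z*(72 + Z²) (C(Z, z) = (Z² + 72)*z - 669 = (72 + Z²)*z - 669 = z*(72 + Z²) - 669 = -669 + z*(72 + Z²))
C(577, -233) - 1*339991 = (-669 + 72*(-233) - 233*577²) - 1*339991 = (-669 - 16776 - 233*332929) - 339991 = (-669 - 16776 - 77572457) - 339991 = -77589902 - 339991 = -77929893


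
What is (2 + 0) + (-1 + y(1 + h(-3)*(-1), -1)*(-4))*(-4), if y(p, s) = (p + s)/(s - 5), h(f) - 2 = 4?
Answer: 22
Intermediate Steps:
h(f) = 6 (h(f) = 2 + 4 = 6)
y(p, s) = (p + s)/(-5 + s)
(2 + 0) + (-1 + y(1 + h(-3)*(-1), -1)*(-4))*(-4) = (2 + 0) + (-1 + (((1 + 6*(-1)) - 1)/(-5 - 1))*(-4))*(-4) = 2 + (-1 + (((1 - 6) - 1)/(-6))*(-4))*(-4) = 2 + (-1 - (-5 - 1)/6*(-4))*(-4) = 2 + (-1 - ⅙*(-6)*(-4))*(-4) = 2 + (-1 + 1*(-4))*(-4) = 2 + (-1 - 4)*(-4) = 2 - 5*(-4) = 2 + 20 = 22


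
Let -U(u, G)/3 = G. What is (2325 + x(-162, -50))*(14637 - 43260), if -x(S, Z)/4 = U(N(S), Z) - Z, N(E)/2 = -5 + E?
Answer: -43650075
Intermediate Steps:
N(E) = -10 + 2*E (N(E) = 2*(-5 + E) = -10 + 2*E)
U(u, G) = -3*G
x(S, Z) = 16*Z (x(S, Z) = -4*(-3*Z - Z) = -(-16)*Z = 16*Z)
(2325 + x(-162, -50))*(14637 - 43260) = (2325 + 16*(-50))*(14637 - 43260) = (2325 - 800)*(-28623) = 1525*(-28623) = -43650075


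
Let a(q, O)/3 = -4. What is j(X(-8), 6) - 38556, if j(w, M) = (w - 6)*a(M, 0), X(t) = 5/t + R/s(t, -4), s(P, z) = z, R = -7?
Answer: -76995/2 ≈ -38498.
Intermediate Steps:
a(q, O) = -12 (a(q, O) = 3*(-4) = -12)
X(t) = 7/4 + 5/t (X(t) = 5/t - 7/(-4) = 5/t - 7*(-¼) = 5/t + 7/4 = 7/4 + 5/t)
j(w, M) = 72 - 12*w (j(w, M) = (w - 6)*(-12) = (-6 + w)*(-12) = 72 - 12*w)
j(X(-8), 6) - 38556 = (72 - 12*(7/4 + 5/(-8))) - 38556 = (72 - 12*(7/4 + 5*(-⅛))) - 38556 = (72 - 12*(7/4 - 5/8)) - 38556 = (72 - 12*9/8) - 38556 = (72 - 27/2) - 38556 = 117/2 - 38556 = -76995/2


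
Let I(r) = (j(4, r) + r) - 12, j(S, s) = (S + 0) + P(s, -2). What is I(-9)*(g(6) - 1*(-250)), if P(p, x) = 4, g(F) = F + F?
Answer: -3406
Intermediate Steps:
g(F) = 2*F
j(S, s) = 4 + S (j(S, s) = (S + 0) + 4 = S + 4 = 4 + S)
I(r) = -4 + r (I(r) = ((4 + 4) + r) - 12 = (8 + r) - 12 = -4 + r)
I(-9)*(g(6) - 1*(-250)) = (-4 - 9)*(2*6 - 1*(-250)) = -13*(12 + 250) = -13*262 = -3406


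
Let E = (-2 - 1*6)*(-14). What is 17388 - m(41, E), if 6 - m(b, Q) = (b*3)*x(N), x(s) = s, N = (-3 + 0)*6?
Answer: 15168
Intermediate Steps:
N = -18 (N = -3*6 = -18)
E = 112 (E = (-2 - 6)*(-14) = -8*(-14) = 112)
m(b, Q) = 6 + 54*b (m(b, Q) = 6 - b*3*(-18) = 6 - 3*b*(-18) = 6 - (-54)*b = 6 + 54*b)
17388 - m(41, E) = 17388 - (6 + 54*41) = 17388 - (6 + 2214) = 17388 - 1*2220 = 17388 - 2220 = 15168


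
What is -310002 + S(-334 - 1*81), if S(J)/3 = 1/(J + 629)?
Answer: -66340425/214 ≈ -3.1000e+5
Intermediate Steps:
S(J) = 3/(629 + J) (S(J) = 3/(J + 629) = 3/(629 + J))
-310002 + S(-334 - 1*81) = -310002 + 3/(629 + (-334 - 1*81)) = -310002 + 3/(629 + (-334 - 81)) = -310002 + 3/(629 - 415) = -310002 + 3/214 = -66340425/214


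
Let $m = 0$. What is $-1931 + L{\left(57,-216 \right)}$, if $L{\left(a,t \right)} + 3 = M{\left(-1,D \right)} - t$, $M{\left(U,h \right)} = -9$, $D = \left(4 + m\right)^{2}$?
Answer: $-1727$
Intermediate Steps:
$D = 16$ ($D = \left(4 + 0\right)^{2} = 4^{2} = 16$)
$L{\left(a,t \right)} = -12 - t$ ($L{\left(a,t \right)} = -3 - \left(9 + t\right) = -12 - t$)
$-1931 + L{\left(57,-216 \right)} = -1931 - -204 = -1931 + \left(-12 + 216\right) = -1931 + 204 = -1727$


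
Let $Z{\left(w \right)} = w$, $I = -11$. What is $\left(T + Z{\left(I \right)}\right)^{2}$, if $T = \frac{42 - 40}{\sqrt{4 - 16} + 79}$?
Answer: $\frac{4709390577}{39100009} + \frac{549000 i \sqrt{3}}{39100009} \approx 120.44 + 0.02432 i$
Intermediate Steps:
$T = \frac{2}{79 + 2 i \sqrt{3}}$ ($T = \frac{2}{\sqrt{-12} + 79} = \frac{2}{2 i \sqrt{3} + 79} = \frac{2}{79 + 2 i \sqrt{3}} \approx 0.025268 - 0.001108 i$)
$\left(T + Z{\left(I \right)}\right)^{2} = \left(\left(\frac{158}{6253} - \frac{4 i \sqrt{3}}{6253}\right) - 11\right)^{2} = \left(- \frac{68625}{6253} - \frac{4 i \sqrt{3}}{6253}\right)^{2}$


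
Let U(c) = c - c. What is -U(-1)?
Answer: 0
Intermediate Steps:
U(c) = 0
-U(-1) = -1*0 = 0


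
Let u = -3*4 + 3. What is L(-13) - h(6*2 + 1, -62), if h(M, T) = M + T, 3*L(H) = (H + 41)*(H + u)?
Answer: -469/3 ≈ -156.33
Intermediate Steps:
u = -9 (u = -12 + 3 = -9)
L(H) = (-9 + H)*(41 + H)/3 (L(H) = ((H + 41)*(H - 9))/3 = ((41 + H)*(-9 + H))/3 = ((-9 + H)*(41 + H))/3 = (-9 + H)*(41 + H)/3)
L(-13) - h(6*2 + 1, -62) = (-123 + (1/3)*(-13)**2 + (32/3)*(-13)) - ((6*2 + 1) - 62) = (-123 + (1/3)*169 - 416/3) - ((12 + 1) - 62) = (-123 + 169/3 - 416/3) - (13 - 62) = -616/3 - 1*(-49) = -616/3 + 49 = -469/3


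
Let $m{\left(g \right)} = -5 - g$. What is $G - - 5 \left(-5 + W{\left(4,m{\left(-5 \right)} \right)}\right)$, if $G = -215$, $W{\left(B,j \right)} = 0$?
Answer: $-240$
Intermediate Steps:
$G - - 5 \left(-5 + W{\left(4,m{\left(-5 \right)} \right)}\right) = -215 - - 5 \left(-5 + 0\right) = -215 - \left(-5\right) \left(-5\right) = -215 - 25 = -240$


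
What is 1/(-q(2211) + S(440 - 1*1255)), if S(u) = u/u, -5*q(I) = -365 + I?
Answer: 5/1851 ≈ 0.0027012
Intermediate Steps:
q(I) = 73 - I/5 (q(I) = -(-365 + I)/5 = 73 - I/5)
S(u) = 1
1/(-q(2211) + S(440 - 1*1255)) = 1/(-(73 - 1/5*2211) + 1) = 1/(-(73 - 2211/5) + 1) = 1/(-1*(-1846/5) + 1) = 1/(1846/5 + 1) = 1/(1851/5) = 5/1851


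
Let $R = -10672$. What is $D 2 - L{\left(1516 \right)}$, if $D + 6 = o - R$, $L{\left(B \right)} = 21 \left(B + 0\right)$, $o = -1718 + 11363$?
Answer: $8786$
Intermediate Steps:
$o = 9645$
$L{\left(B \right)} = 21 B$
$D = 20311$ ($D = -6 + \left(9645 - -10672\right) = -6 + \left(9645 + 10672\right) = -6 + 20317 = 20311$)
$D 2 - L{\left(1516 \right)} = 20311 \cdot 2 - 21 \cdot 1516 = 40622 - 31836 = 8786$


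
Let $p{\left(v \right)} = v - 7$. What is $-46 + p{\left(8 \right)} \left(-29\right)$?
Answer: $-75$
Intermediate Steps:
$p{\left(v \right)} = -7 + v$
$-46 + p{\left(8 \right)} \left(-29\right) = -46 + \left(-7 + 8\right) \left(-29\right) = -46 + 1 \left(-29\right) = -46 - 29 = -75$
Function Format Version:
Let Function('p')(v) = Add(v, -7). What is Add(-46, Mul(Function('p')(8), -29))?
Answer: -75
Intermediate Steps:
Function('p')(v) = Add(-7, v)
Add(-46, Mul(Function('p')(8), -29)) = Add(-46, Mul(Add(-7, 8), -29)) = Add(-46, Mul(1, -29)) = Add(-46, -29) = -75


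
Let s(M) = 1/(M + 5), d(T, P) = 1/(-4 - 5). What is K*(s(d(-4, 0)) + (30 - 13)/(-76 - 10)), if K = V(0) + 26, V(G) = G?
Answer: 169/946 ≈ 0.17865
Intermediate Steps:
d(T, P) = -⅑ (d(T, P) = 1/(-9) = -⅑)
K = 26 (K = 0 + 26 = 26)
s(M) = 1/(5 + M)
K*(s(d(-4, 0)) + (30 - 13)/(-76 - 10)) = 26*(1/(5 - ⅑) + (30 - 13)/(-76 - 10)) = 26*(1/(44/9) + 17/(-86)) = 26*(9/44 + 17*(-1/86)) = 26*(9/44 - 17/86) = 26*(13/1892) = 169/946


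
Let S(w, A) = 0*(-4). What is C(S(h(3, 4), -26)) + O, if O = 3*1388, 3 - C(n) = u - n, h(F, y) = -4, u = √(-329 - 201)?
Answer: 4167 - I*√530 ≈ 4167.0 - 23.022*I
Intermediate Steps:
u = I*√530 (u = √(-530) = I*√530 ≈ 23.022*I)
S(w, A) = 0
C(n) = 3 + n - I*√530 (C(n) = 3 - (I*√530 - n) = 3 - (-n + I*√530) = 3 + (n - I*√530) = 3 + n - I*√530)
O = 4164
C(S(h(3, 4), -26)) + O = (3 + 0 - I*√530) + 4164 = (3 - I*√530) + 4164 = 4167 - I*√530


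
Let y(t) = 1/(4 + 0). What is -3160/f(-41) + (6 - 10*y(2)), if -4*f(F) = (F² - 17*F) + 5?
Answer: 41961/4766 ≈ 8.8042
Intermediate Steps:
y(t) = ¼ (y(t) = 1/4 = ¼)
f(F) = -5/4 - F²/4 + 17*F/4 (f(F) = -((F² - 17*F) + 5)/4 = -(5 + F² - 17*F)/4 = -5/4 - F²/4 + 17*F/4)
-3160/f(-41) + (6 - 10*y(2)) = -3160/(-5/4 - ¼*(-41)² + (17/4)*(-41)) + (6 - 10*¼) = -3160/(-5/4 - ¼*1681 - 697/4) + (6 - 5/2) = -3160/(-5/4 - 1681/4 - 697/4) + 7/2 = -3160/(-2383/4) + 7/2 = -3160*(-4/2383) + 7/2 = 12640/2383 + 7/2 = 41961/4766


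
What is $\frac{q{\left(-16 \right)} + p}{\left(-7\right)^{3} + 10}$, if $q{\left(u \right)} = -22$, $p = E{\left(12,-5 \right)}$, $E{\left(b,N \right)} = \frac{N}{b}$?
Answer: $\frac{269}{3996} \approx 0.067317$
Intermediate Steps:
$p = - \frac{5}{12} \approx -0.41667$
$\frac{q{\left(-16 \right)} + p}{\left(-7\right)^{3} + 10} = \frac{-22 - \frac{5}{12}}{\left(-7\right)^{3} + 10} = - \frac{269}{12 \left(-343 + 10\right)} = - \frac{269}{12 \left(-333\right)} = \left(- \frac{269}{12}\right) \left(- \frac{1}{333}\right) = \frac{269}{3996}$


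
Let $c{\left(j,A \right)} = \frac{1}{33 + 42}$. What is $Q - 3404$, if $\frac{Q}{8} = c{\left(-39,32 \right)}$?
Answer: $- \frac{255292}{75} \approx -3403.9$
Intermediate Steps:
$c{\left(j,A \right)} = \frac{1}{75}$
$Q = \frac{8}{75}$ ($Q = 8 \cdot \frac{1}{75} = \frac{8}{75} \approx 0.10667$)
$Q - 3404 = \frac{8}{75} - 3404 = - \frac{255292}{75}$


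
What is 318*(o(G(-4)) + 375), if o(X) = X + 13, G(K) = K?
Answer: 122112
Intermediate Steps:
o(X) = 13 + X
318*(o(G(-4)) + 375) = 318*((13 - 4) + 375) = 318*(9 + 375) = 318*384 = 122112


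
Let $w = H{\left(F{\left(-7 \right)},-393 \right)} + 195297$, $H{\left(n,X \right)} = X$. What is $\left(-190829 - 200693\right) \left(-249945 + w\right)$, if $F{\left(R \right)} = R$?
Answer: $21549762402$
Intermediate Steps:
$w = 194904$ ($w = -393 + 195297 = 194904$)
$\left(-190829 - 200693\right) \left(-249945 + w\right) = \left(-190829 - 200693\right) \left(-249945 + 194904\right) = \left(-391522\right) \left(-55041\right) = 21549762402$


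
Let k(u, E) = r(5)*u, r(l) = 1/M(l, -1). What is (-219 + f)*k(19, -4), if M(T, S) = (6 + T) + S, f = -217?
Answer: -4142/5 ≈ -828.40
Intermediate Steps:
M(T, S) = 6 + S + T
r(l) = 1/(5 + l) (r(l) = 1/(6 - 1 + l) = 1/(5 + l))
k(u, E) = u/10 (k(u, E) = u/(5 + 5) = u/10)
(-219 + f)*k(19, -4) = (-219 - 217)*((⅒)*19) = -436*19/10 = -4142/5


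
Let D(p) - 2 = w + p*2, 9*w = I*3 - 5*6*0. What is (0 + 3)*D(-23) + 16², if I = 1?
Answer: 125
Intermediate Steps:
w = ⅓ (w = (1*3 - 5*6*0)/9 = (3 - 30*0)/9 = (3 + 0)/9 = (⅑)*3 = ⅓ ≈ 0.33333)
D(p) = 7/3 + 2*p (D(p) = 2 + (⅓ + p*2) = 2 + (⅓ + 2*p) = 7/3 + 2*p)
(0 + 3)*D(-23) + 16² = (0 + 3)*(7/3 + 2*(-23)) + 16² = 3*(7/3 - 46) + 256 = 3*(-131/3) + 256 = -131 + 256 = 125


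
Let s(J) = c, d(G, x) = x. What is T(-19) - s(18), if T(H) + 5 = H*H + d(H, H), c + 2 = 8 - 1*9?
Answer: 340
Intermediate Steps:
c = -3 (c = -2 + (8 - 1*9) = -2 + (8 - 9) = -2 - 1 = -3)
T(H) = -5 + H + H**2 (T(H) = -5 + (H*H + H) = -5 + (H**2 + H) = -5 + (H + H**2) = -5 + H + H**2)
s(J) = -3
T(-19) - s(18) = (-5 - 19 + (-19)**2) - 1*(-3) = (-5 - 19 + 361) + 3 = 337 + 3 = 340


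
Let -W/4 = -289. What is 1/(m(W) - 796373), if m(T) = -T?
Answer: -1/797529 ≈ -1.2539e-6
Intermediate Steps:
W = 1156 (W = -4*(-289) = 1156)
1/(m(W) - 796373) = 1/(-1*1156 - 796373) = 1/(-1156 - 796373) = 1/(-797529) = -1/797529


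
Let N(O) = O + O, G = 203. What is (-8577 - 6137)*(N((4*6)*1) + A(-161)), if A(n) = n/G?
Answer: -20143466/29 ≈ -6.9460e+5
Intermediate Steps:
A(n) = n/203
N(O) = 2*O
(-8577 - 6137)*(N((4*6)*1) + A(-161)) = (-8577 - 6137)*(2*((4*6)*1) + (1/203)*(-161)) = -14714*(2*(24*1) - 23/29) = -14714*(2*24 - 23/29) = -14714*(48 - 23/29) = -14714*1369/29 = -20143466/29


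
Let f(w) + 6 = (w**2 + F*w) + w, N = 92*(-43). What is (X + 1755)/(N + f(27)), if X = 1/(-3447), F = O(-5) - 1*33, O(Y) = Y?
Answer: -1512371/3646926 ≈ -0.41470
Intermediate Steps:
F = -38 (F = -5 - 1*33 = -5 - 33 = -38)
X = -1/3447 ≈ -0.00029011
N = -3956
f(w) = -6 + w**2 - 37*w (f(w) = -6 + ((w**2 - 38*w) + w) = -6 + (w**2 - 37*w) = -6 + w**2 - 37*w)
(X + 1755)/(N + f(27)) = (-1/3447 + 1755)/(-3956 + (-6 + 27**2 - 37*27)) = 6049484/(3447*(-3956 + (-6 + 729 - 999))) = 6049484/(3447*(-3956 - 276)) = (6049484/3447)/(-4232) = (6049484/3447)*(-1/4232) = -1512371/3646926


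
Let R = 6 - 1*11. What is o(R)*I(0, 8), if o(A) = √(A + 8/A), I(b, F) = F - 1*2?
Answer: 6*I*√165/5 ≈ 15.414*I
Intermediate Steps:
I(b, F) = -2 + F (I(b, F) = F - 2 = -2 + F)
R = -5 (R = 6 - 11 = -5)
o(R)*I(0, 8) = √(-5 + 8/(-5))*(-2 + 8) = √(-5 + 8*(-⅕))*6 = √(-5 - 8/5)*6 = √(-33/5)*6 = (I*√165/5)*6 = 6*I*√165/5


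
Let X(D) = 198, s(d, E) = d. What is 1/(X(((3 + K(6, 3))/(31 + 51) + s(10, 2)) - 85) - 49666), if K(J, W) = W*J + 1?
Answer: -1/49468 ≈ -2.0215e-5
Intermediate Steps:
K(J, W) = 1 + J*W (K(J, W) = J*W + 1 = 1 + J*W)
1/(X(((3 + K(6, 3))/(31 + 51) + s(10, 2)) - 85) - 49666) = 1/(198 - 49666) = 1/(-49468) = -1/49468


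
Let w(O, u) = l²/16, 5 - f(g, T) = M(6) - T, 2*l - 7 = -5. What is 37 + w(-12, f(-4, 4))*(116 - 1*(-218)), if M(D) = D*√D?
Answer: 463/8 ≈ 57.875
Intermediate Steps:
M(D) = D^(3/2)
l = 1 (l = 7/2 + (½)*(-5) = 7/2 - 5/2 = 1)
f(g, T) = 5 + T - 6*√6 (f(g, T) = 5 - (6^(3/2) - T) = 5 - (6*√6 - T) = 5 - (-T + 6*√6) = 5 + (T - 6*√6) = 5 + T - 6*√6)
w(O, u) = 1/16 (w(O, u) = 1²/16 = 1*(1/16) = 1/16)
37 + w(-12, f(-4, 4))*(116 - 1*(-218)) = 37 + (116 - 1*(-218))/16 = 37 + (116 + 218)/16 = 37 + (1/16)*334 = 37 + 167/8 = 463/8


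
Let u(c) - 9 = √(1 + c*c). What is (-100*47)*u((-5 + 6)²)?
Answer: -42300 - 4700*√2 ≈ -48947.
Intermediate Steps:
u(c) = 9 + √(1 + c²) (u(c) = 9 + √(1 + c*c) = 9 + √(1 + c²))
(-100*47)*u((-5 + 6)²) = (-100*47)*(9 + √(1 + ((-5 + 6)²)²)) = -4700*(9 + √(1 + (1²)²)) = -4700*(9 + √(1 + 1²)) = -4700*(9 + √(1 + 1)) = -4700*(9 + √2) = -42300 - 4700*√2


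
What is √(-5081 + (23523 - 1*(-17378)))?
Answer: 6*√995 ≈ 189.26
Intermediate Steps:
√(-5081 + (23523 - 1*(-17378))) = √(-5081 + (23523 + 17378)) = √(-5081 + 40901) = √35820 = 6*√995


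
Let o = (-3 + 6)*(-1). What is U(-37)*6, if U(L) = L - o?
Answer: -204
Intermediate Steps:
o = -3 (o = 3*(-1) = -3)
U(L) = 3 + L (U(L) = L - 1*(-3) = L + 3 = 3 + L)
U(-37)*6 = (3 - 37)*6 = -34*6 = -204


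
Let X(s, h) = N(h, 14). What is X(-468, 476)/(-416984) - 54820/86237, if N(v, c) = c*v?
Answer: -2929218281/4494931151 ≈ -0.65167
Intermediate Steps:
X(s, h) = 14*h
X(-468, 476)/(-416984) - 54820/86237 = (14*476)/(-416984) - 54820/86237 = 6664*(-1/416984) - 54820*1/86237 = -833/52123 - 54820/86237 = -2929218281/4494931151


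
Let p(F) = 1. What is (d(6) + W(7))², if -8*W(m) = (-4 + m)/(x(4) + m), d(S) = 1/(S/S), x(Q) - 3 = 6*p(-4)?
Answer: 15625/16384 ≈ 0.95367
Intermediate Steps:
x(Q) = 9 (x(Q) = 3 + 6*1 = 3 + 6 = 9)
d(S) = 1 (d(S) = 1/1 = 1)
W(m) = -(-4 + m)/(8*(9 + m))
(d(6) + W(7))² = (1 + (4 - 1*7)/(8*(9 + 7)))² = (1 + (⅛)*(4 - 7)/16)² = (1 + (⅛)*(1/16)*(-3))² = (1 - 3/128)² = (125/128)² = 15625/16384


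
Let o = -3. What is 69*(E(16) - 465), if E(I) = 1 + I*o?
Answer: -35328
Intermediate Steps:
E(I) = 1 - 3*I (E(I) = 1 + I*(-3) = 1 - 3*I)
69*(E(16) - 465) = 69*((1 - 3*16) - 465) = 69*((1 - 48) - 465) = 69*(-47 - 465) = 69*(-512) = -35328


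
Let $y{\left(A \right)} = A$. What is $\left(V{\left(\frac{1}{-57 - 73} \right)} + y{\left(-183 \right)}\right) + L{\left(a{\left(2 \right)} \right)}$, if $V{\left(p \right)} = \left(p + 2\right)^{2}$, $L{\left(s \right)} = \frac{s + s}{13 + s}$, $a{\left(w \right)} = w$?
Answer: $- \frac{9063337}{50700} \approx -178.76$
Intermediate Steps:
$L{\left(s \right)} = \frac{2 s}{13 + s}$
$V{\left(p \right)} = \left(2 + p\right)^{2}$
$\left(V{\left(\frac{1}{-57 - 73} \right)} + y{\left(-183 \right)}\right) + L{\left(a{\left(2 \right)} \right)} = \left(\left(2 + \frac{1}{-57 - 73}\right)^{2} - 183\right) + 2 \cdot 2 \frac{1}{13 + 2} = \left(\left(2 + \frac{1}{-130}\right)^{2} - 183\right) + 2 \cdot 2 \cdot \frac{1}{15} = \left(\left(2 - \frac{1}{130}\right)^{2} - 183\right) + 2 \cdot 2 \cdot \frac{1}{15} = \left(\left(\frac{259}{130}\right)^{2} - 183\right) + \frac{4}{15} = \left(\frac{67081}{16900} - 183\right) + \frac{4}{15} = - \frac{3025619}{16900} + \frac{4}{15} = - \frac{9063337}{50700}$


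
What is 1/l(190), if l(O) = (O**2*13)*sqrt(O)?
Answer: sqrt(190)/89167000 ≈ 1.5459e-7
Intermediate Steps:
l(O) = 13*O**(5/2) (l(O) = (13*O**2)*sqrt(O) = 13*O**(5/2))
1/l(190) = 1/(13*190**(5/2)) = 1/(13*(36100*sqrt(190))) = 1/(469300*sqrt(190)) = sqrt(190)/89167000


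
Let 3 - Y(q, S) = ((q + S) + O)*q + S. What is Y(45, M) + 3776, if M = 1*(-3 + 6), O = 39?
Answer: -139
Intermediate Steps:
M = 3 (M = 1*3 = 3)
Y(q, S) = 3 - S - q*(39 + S + q) (Y(q, S) = 3 - (((q + S) + 39)*q + S) = 3 - (((S + q) + 39)*q + S) = 3 - ((39 + S + q)*q + S) = 3 - (q*(39 + S + q) + S) = 3 - (S + q*(39 + S + q)) = 3 + (-S - q*(39 + S + q)) = 3 - S - q*(39 + S + q))
Y(45, M) + 3776 = (3 - 1*3 - 1*45**2 - 39*45 - 1*3*45) + 3776 = (3 - 3 - 1*2025 - 1755 - 135) + 3776 = (3 - 3 - 2025 - 1755 - 135) + 3776 = -3915 + 3776 = -139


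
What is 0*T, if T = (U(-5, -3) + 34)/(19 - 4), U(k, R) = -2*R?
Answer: 0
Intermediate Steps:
T = 8/3 (T = (-2*(-3) + 34)/(19 - 4) = (6 + 34)/15 = 40*(1/15) = 8/3 ≈ 2.6667)
0*T = 0*(8/3) = 0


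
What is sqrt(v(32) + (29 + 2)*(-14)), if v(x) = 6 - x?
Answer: 2*I*sqrt(115) ≈ 21.448*I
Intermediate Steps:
sqrt(v(32) + (29 + 2)*(-14)) = sqrt((6 - 1*32) + (29 + 2)*(-14)) = sqrt((6 - 32) + 31*(-14)) = sqrt(-26 - 434) = sqrt(-460) = 2*I*sqrt(115)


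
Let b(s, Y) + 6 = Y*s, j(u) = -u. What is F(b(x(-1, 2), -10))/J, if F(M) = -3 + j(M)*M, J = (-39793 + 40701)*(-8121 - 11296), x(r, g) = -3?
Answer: 579/17630636 ≈ 3.2841e-5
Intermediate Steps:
J = -17630636 (J = 908*(-19417) = -17630636)
b(s, Y) = -6 + Y*s
F(M) = -3 - M**2 (F(M) = -3 + (-M)*M = -3 - M**2)
F(b(x(-1, 2), -10))/J = (-3 - (-6 - 10*(-3))**2)/(-17630636) = (-3 - (-6 + 30)**2)*(-1/17630636) = (-3 - 1*24**2)*(-1/17630636) = (-3 - 1*576)*(-1/17630636) = (-3 - 576)*(-1/17630636) = -579*(-1/17630636) = 579/17630636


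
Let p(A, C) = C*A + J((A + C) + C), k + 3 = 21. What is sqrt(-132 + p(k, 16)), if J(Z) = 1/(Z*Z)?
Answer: sqrt(390001)/50 ≈ 12.490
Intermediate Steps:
k = 18 (k = -3 + 21 = 18)
J(Z) = Z**(-2) (J(Z) = 1/(Z**2) = Z**(-2))
p(A, C) = (A + 2*C)**(-2) + A*C (p(A, C) = C*A + ((A + C) + C)**(-2) = A*C + (A + 2*C)**(-2) = (A + 2*C)**(-2) + A*C)
sqrt(-132 + p(k, 16)) = sqrt(-132 + ((18 + 2*16)**(-2) + 18*16)) = sqrt(-132 + ((18 + 32)**(-2) + 288)) = sqrt(-132 + (50**(-2) + 288)) = sqrt(-132 + (1/2500 + 288)) = sqrt(-132 + 720001/2500) = sqrt(390001/2500) = sqrt(390001)/50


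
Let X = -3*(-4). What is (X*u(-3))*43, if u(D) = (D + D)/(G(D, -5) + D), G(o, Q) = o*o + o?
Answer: -1032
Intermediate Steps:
G(o, Q) = o + o² (G(o, Q) = o² + o = o + o²)
X = 12
u(D) = 2*D/(D + D*(1 + D)) (u(D) = (D + D)/(D*(1 + D) + D) = (2*D)/(D + D*(1 + D)) = 2*D/(D + D*(1 + D)))
(X*u(-3))*43 = (12*(2/(2 - 3)))*43 = (12*(2/(-1)))*43 = (12*(2*(-1)))*43 = (12*(-2))*43 = -24*43 = -1032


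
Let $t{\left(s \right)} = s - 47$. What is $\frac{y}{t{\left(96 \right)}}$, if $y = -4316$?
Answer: $- \frac{4316}{49} \approx -88.082$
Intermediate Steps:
$t{\left(s \right)} = -47 + s$
$\frac{y}{t{\left(96 \right)}} = - \frac{4316}{-47 + 96} = - \frac{4316}{49}$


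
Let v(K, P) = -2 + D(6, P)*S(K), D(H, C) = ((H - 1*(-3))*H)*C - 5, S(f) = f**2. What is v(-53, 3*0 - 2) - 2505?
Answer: -319924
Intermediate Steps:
D(H, C) = -5 + C*H*(3 + H) (D(H, C) = ((H + 3)*H)*C - 5 = ((3 + H)*H)*C - 5 = (H*(3 + H))*C - 5 = C*H*(3 + H) - 5 = -5 + C*H*(3 + H))
v(K, P) = -2 + K**2*(-5 + 54*P) (v(K, P) = -2 + (-5 + P*6**2 + 3*P*6)*K**2 = -2 + (-5 + P*36 + 18*P)*K**2 = -2 + (-5 + 36*P + 18*P)*K**2 = -2 + (-5 + 54*P)*K**2 = -2 + K**2*(-5 + 54*P))
v(-53, 3*0 - 2) - 2505 = (-2 + (-53)**2*(-5 + 54*(3*0 - 2))) - 2505 = (-2 + 2809*(-5 + 54*(0 - 2))) - 2505 = (-2 + 2809*(-5 + 54*(-2))) - 2505 = (-2 + 2809*(-5 - 108)) - 2505 = (-2 + 2809*(-113)) - 2505 = (-2 - 317417) - 2505 = -317419 - 2505 = -319924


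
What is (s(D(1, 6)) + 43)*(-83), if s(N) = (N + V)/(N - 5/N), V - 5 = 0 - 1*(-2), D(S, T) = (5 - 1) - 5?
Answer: -7387/2 ≈ -3693.5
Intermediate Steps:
D(S, T) = -1 (D(S, T) = 4 - 5 = -1)
V = 7 (V = 5 + (0 - 1*(-2)) = 5 + (0 + 2) = 5 + 2 = 7)
s(N) = (7 + N)/(N - 5/N) (s(N) = (N + 7)/(N - 5/N) = (7 + N)/(N - 5/N))
(s(D(1, 6)) + 43)*(-83) = (-(7 - 1)/(-5 + (-1)**2) + 43)*(-83) = (-1*6/(-5 + 1) + 43)*(-83) = (-1*6/(-4) + 43)*(-83) = (-1*(-1/4)*6 + 43)*(-83) = (3/2 + 43)*(-83) = (89/2)*(-83) = -7387/2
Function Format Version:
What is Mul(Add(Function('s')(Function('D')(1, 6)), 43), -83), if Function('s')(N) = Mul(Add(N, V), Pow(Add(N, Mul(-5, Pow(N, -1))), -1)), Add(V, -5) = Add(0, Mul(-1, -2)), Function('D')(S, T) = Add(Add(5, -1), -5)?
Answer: Rational(-7387, 2) ≈ -3693.5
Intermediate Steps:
Function('D')(S, T) = -1 (Function('D')(S, T) = Add(4, -5) = -1)
V = 7 (V = Add(5, Add(0, Mul(-1, -2))) = Add(5, Add(0, 2)) = Add(5, 2) = 7)
Function('s')(N) = Mul(Pow(Add(N, Mul(-5, Pow(N, -1))), -1), Add(7, N)) (Function('s')(N) = Mul(Add(N, 7), Pow(Add(N, Mul(-5, Pow(N, -1))), -1)) = Mul(Add(7, N), Pow(Add(N, Mul(-5, Pow(N, -1))), -1)) = Mul(Pow(Add(N, Mul(-5, Pow(N, -1))), -1), Add(7, N)))
Mul(Add(Function('s')(Function('D')(1, 6)), 43), -83) = Mul(Add(Mul(-1, Pow(Add(-5, Pow(-1, 2)), -1), Add(7, -1)), 43), -83) = Mul(Add(Mul(-1, Pow(Add(-5, 1), -1), 6), 43), -83) = Mul(Add(Mul(-1, Pow(-4, -1), 6), 43), -83) = Mul(Add(Mul(-1, Rational(-1, 4), 6), 43), -83) = Mul(Add(Rational(3, 2), 43), -83) = Mul(Rational(89, 2), -83) = Rational(-7387, 2)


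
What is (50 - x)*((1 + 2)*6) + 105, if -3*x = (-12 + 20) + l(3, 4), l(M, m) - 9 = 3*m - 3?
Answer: 1161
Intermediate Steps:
l(M, m) = 6 + 3*m (l(M, m) = 9 + (3*m - 3) = 9 + (-3 + 3*m) = 6 + 3*m)
x = -26/3 (x = -((-12 + 20) + (6 + 3*4))/3 = -(8 + (6 + 12))/3 = -(8 + 18)/3 = -⅓*26 = -26/3 ≈ -8.6667)
(50 - x)*((1 + 2)*6) + 105 = (50 - 1*(-26/3))*((1 + 2)*6) + 105 = (50 + 26/3)*(3*6) + 105 = (176/3)*18 + 105 = 1056 + 105 = 1161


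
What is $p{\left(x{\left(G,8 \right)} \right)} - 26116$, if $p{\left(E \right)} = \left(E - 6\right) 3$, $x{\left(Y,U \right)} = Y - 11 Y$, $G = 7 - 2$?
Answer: $-26284$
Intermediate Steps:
$G = 5$ ($G = 7 - 2 = 5$)
$x{\left(Y,U \right)} = - 10 Y$
$p{\left(E \right)} = -18 + 3 E$ ($p{\left(E \right)} = \left(-6 + E\right) 3 = -18 + 3 E$)
$p{\left(x{\left(G,8 \right)} \right)} - 26116 = \left(-18 + 3 \left(\left(-10\right) 5\right)\right) - 26116 = \left(-18 + 3 \left(-50\right)\right) - 26116 = \left(-18 - 150\right) - 26116 = -168 - 26116 = -26284$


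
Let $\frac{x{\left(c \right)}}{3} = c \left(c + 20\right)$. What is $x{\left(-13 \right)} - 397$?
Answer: $-670$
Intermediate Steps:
$x{\left(c \right)} = 3 c \left(20 + c\right)$ ($x{\left(c \right)} = 3 c \left(c + 20\right) = 3 c \left(20 + c\right)$)
$x{\left(-13 \right)} - 397 = 3 \left(-13\right) \left(20 - 13\right) - 397 = 3 \left(-13\right) 7 - 397 = -273 - 397 = -670$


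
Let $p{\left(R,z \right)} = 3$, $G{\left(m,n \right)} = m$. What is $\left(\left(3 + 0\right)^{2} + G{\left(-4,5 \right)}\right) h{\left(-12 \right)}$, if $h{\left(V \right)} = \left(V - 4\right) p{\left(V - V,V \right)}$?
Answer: $-240$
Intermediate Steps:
$h{\left(V \right)} = -12 + 3 V$ ($h{\left(V \right)} = \left(V - 4\right) 3 = \left(-4 + V\right) 3 = -12 + 3 V$)
$\left(\left(3 + 0\right)^{2} + G{\left(-4,5 \right)}\right) h{\left(-12 \right)} = \left(\left(3 + 0\right)^{2} - 4\right) \left(-12 + 3 \left(-12\right)\right) = \left(3^{2} - 4\right) \left(-12 - 36\right) = \left(9 - 4\right) \left(-48\right) = 5 \left(-48\right) = -240$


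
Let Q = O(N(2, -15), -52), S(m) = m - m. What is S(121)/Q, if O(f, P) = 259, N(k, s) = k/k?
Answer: 0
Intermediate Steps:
N(k, s) = 1
S(m) = 0
Q = 259
S(121)/Q = 0/259 = 0*(1/259) = 0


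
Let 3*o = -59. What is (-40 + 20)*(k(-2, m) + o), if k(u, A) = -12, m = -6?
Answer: 1900/3 ≈ 633.33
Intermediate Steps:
o = -59/3 (o = (⅓)*(-59) = -59/3 ≈ -19.667)
(-40 + 20)*(k(-2, m) + o) = (-40 + 20)*(-12 - 59/3) = -20*(-95/3) = 1900/3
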